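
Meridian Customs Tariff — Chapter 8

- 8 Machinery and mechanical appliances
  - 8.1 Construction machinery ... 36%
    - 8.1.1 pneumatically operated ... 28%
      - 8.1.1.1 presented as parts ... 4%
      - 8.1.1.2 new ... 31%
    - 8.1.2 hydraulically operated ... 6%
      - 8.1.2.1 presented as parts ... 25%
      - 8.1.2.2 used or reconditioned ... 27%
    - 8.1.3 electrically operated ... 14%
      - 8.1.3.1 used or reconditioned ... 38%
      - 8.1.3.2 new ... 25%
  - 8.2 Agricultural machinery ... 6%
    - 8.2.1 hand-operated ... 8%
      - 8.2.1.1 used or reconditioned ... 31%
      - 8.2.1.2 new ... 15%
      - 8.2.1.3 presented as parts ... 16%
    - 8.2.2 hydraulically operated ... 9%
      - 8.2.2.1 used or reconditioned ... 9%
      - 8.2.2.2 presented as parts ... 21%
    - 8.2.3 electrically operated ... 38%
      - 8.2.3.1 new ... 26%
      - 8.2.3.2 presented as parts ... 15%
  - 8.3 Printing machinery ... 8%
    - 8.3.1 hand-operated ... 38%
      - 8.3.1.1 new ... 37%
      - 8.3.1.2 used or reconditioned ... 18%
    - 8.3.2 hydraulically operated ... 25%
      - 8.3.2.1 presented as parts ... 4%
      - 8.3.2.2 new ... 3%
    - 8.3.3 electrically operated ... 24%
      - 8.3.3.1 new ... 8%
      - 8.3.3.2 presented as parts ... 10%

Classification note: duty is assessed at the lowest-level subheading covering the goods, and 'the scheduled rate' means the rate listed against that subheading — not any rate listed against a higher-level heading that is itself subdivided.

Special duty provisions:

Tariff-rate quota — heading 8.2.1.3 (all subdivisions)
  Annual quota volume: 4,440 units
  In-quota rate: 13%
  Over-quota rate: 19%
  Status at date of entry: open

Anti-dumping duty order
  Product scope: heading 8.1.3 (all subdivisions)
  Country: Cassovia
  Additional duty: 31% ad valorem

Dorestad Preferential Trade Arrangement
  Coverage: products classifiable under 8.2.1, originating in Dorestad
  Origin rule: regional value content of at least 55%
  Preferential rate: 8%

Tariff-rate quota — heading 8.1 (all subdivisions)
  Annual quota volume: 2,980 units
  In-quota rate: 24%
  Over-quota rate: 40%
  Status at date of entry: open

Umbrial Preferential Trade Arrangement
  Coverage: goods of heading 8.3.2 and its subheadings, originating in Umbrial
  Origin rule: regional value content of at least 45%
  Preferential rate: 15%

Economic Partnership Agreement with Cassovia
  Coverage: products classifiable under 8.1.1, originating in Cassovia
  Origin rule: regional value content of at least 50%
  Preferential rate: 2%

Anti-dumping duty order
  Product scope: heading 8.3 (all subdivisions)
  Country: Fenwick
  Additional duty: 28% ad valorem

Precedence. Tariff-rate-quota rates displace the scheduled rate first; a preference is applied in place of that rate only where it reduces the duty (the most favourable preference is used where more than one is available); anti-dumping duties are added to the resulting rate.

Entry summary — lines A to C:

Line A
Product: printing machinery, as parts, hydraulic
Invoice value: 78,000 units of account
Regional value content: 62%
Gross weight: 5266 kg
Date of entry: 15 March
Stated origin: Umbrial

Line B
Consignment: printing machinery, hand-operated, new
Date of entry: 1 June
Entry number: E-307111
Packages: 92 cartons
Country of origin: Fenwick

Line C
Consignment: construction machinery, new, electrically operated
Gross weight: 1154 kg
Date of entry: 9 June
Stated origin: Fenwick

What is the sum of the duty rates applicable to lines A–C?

Line A: printing → 8.3; hydraulic → 8.3.2; as parts → 8.3.2.1. Scheduled 4%. Umbrial agreement on 8.3.2: RVC ≥ 45% → 15% available; preference 15% not lower than 4% → no reduction. → 4%.
Line B: printing → 8.3; hand-operated → 8.3.1; new → 8.3.1.1. Scheduled 37%. anti-dumping (Fenwick, 8.3): +28%; total 37% + 28% = 65%. → 65%.
Line C: construction → 8.1; electrically operated → 8.1.3; new → 8.1.3.2. Scheduled 25%. quota on 8.1 open → in-quota 24%. → 24%.
Sum: 4% + 65% + 24% = 93%.

93%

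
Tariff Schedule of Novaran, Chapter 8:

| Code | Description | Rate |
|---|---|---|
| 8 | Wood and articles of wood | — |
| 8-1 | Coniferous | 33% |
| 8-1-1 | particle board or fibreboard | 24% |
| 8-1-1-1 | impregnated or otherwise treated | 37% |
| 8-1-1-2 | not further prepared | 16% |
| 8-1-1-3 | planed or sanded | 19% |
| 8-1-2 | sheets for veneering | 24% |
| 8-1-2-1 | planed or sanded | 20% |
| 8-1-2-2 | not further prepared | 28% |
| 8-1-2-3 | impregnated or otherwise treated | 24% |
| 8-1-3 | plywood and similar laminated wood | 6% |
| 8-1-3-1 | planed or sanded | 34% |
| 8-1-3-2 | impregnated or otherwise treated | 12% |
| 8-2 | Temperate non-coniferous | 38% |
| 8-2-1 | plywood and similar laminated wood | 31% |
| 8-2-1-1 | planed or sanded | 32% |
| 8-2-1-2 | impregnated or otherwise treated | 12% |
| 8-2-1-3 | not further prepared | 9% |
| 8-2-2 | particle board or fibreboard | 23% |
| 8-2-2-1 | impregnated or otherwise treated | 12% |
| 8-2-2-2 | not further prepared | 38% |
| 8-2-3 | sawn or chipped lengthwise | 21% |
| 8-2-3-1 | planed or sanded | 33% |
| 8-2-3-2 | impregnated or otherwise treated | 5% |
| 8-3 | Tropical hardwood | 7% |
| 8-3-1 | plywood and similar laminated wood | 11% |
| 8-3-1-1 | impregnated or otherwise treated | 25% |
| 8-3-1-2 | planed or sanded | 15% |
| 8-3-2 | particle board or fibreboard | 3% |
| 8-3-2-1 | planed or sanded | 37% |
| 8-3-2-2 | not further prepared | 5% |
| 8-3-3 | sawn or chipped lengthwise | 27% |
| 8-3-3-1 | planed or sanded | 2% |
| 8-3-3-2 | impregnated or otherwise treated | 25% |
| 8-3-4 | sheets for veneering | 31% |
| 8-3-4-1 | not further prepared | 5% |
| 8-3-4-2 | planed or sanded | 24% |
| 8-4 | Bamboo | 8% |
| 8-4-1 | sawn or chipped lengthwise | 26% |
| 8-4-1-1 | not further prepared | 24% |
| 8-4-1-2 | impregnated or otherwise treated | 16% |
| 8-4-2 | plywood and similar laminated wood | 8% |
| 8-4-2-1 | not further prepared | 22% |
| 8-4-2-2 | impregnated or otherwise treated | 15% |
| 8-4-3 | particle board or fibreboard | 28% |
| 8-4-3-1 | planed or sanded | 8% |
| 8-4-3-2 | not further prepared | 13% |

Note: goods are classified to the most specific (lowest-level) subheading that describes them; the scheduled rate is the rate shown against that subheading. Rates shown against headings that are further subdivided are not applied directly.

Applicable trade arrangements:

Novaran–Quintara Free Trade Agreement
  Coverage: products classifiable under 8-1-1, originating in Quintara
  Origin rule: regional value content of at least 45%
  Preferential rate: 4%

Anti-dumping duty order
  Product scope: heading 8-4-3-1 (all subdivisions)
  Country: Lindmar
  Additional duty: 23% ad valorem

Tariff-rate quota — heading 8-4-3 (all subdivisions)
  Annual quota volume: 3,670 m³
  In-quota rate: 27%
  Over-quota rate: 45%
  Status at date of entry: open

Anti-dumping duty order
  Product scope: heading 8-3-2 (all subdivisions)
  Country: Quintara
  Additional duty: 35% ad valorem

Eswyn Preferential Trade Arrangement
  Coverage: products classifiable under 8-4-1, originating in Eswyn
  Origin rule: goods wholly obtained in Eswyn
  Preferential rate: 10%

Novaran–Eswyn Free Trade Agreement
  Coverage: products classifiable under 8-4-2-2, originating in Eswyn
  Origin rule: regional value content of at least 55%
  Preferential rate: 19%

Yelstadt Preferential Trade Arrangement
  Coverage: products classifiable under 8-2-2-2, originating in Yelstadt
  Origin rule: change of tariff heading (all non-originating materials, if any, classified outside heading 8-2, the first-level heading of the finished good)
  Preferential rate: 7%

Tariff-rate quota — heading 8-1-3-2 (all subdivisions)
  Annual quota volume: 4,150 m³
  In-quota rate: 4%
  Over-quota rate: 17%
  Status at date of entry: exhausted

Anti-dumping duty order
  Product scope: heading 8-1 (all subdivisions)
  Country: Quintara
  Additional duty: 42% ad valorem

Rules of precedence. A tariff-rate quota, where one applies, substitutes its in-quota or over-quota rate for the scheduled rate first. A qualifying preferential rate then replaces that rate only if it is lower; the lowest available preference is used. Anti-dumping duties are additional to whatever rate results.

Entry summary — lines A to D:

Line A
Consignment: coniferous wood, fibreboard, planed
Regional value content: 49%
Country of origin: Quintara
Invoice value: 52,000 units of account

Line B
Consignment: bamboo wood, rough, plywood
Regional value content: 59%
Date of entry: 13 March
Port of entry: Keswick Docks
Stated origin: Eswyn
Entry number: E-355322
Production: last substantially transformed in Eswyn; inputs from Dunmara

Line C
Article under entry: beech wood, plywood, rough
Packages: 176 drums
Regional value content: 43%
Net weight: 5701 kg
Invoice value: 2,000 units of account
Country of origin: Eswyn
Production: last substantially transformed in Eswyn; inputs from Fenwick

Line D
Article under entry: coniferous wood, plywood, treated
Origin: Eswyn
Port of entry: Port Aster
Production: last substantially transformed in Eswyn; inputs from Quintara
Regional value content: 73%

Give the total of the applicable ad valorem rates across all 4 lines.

Line A: coniferous → 8-1; fibreboard → 8-1-1; planed → 8-1-1-3. Scheduled 19%. Quintara agreement on 8-1-1: RVC ≥ 45% → 4% available; preferential 4%; anti-dumping (Quintara, 8-1): +42%; total 4% + 42% = 46%. → 46%.
Line B: bamboo → 8-4; plywood → 8-4-2; rough → 8-4-2-1. Scheduled 22%. Eswyn agreement on 8-4-1: 8-4-2-1 not covered; Eswyn agreement on 8-4-2-2: 8-4-2-1 not covered. → 22%.
Line C: beech → 8-2; plywood → 8-2-1; rough → 8-2-1-3. Scheduled 9%. Eswyn agreement on 8-4-1: 8-2-1-3 not covered; Eswyn agreement on 8-4-2-2: 8-2-1-3 not covered. → 9%.
Line D: coniferous → 8-1; plywood → 8-1-3; treated → 8-1-3-2. Scheduled 12%. quota on 8-1-3-2 exhausted → over-quota 17%; Eswyn agreement on 8-4-1: 8-1-3-2 not covered; Eswyn agreement on 8-4-2-2: 8-1-3-2 not covered. → 17%.
Sum: 46% + 22% + 9% + 17% = 94%.

94%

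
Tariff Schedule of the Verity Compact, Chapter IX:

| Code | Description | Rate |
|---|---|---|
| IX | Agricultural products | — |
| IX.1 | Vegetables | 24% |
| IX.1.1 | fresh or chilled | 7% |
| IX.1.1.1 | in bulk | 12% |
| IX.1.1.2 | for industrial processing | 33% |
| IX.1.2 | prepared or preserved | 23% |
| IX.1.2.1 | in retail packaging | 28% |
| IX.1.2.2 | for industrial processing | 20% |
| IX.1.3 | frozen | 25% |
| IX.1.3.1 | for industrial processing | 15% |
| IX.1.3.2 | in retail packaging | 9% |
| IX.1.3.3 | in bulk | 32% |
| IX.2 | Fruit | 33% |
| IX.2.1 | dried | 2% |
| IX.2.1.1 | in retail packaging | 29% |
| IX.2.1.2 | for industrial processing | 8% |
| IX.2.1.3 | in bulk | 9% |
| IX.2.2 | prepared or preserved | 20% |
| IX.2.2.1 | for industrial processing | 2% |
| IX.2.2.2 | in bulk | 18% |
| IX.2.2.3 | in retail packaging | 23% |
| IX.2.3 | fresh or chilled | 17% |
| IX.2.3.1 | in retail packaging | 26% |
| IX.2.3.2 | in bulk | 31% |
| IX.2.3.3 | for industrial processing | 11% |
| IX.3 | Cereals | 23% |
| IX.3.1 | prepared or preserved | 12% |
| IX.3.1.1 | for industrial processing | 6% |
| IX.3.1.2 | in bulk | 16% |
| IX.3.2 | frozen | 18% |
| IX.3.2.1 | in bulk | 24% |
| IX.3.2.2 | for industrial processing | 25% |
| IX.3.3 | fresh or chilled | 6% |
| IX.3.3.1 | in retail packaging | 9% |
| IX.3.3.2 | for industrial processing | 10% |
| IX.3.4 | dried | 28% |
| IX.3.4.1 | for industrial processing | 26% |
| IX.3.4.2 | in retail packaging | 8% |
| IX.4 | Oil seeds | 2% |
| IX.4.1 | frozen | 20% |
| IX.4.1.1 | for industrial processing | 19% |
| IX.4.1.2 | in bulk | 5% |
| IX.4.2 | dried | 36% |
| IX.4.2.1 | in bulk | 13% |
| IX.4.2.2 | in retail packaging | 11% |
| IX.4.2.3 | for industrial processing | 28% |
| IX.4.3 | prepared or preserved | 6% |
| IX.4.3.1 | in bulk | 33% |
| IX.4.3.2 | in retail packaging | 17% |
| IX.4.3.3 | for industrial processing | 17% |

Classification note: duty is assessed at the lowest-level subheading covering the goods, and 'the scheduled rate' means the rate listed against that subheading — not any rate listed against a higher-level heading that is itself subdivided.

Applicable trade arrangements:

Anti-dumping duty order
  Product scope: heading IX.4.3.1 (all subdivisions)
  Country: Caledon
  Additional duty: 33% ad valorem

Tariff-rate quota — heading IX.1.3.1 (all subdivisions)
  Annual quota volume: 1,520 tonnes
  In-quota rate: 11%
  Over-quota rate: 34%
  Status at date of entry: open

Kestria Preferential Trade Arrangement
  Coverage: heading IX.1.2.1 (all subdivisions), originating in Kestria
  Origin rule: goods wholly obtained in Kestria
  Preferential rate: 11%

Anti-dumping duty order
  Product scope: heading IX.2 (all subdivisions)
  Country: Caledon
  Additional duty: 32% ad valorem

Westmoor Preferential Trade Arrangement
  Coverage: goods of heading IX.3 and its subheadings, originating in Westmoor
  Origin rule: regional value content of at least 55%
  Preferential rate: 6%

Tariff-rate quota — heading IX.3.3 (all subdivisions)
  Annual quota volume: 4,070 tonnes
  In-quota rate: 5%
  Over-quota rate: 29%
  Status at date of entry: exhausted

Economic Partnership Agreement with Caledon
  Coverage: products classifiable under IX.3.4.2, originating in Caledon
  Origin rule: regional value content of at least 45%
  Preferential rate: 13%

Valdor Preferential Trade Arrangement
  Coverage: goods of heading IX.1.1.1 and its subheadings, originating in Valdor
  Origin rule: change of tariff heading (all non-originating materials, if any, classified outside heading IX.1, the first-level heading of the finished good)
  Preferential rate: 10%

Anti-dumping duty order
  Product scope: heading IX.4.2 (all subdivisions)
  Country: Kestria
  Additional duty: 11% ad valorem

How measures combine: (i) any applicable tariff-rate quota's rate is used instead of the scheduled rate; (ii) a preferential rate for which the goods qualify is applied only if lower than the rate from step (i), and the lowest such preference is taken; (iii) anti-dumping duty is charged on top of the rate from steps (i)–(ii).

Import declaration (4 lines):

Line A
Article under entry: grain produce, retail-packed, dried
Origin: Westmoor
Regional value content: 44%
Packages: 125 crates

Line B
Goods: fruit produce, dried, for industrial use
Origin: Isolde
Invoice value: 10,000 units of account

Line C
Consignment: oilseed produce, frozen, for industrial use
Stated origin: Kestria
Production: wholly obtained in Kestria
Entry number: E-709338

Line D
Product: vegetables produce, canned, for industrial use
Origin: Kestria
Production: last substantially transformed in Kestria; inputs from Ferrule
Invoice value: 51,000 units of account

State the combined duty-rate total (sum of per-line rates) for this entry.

55%

Line A: grain → IX.3; dried → IX.3.4; retail-packed → IX.3.4.2. Scheduled 8%. Westmoor agreement on IX.3: RVC < 55%. → 8%.
Line B: fruit → IX.2; dried → IX.2.1; for industrial use → IX.2.1.2. Scheduled 8%. No special measure applies. → 8%.
Line C: oilseed → IX.4; frozen → IX.4.1; for industrial use → IX.4.1.1. Scheduled 19%. Kestria agreement on IX.1.2.1: IX.4.1.1 not covered. → 19%.
Line D: vegetables → IX.1; canned → IX.1.2; for industrial use → IX.1.2.2. Scheduled 20%. Kestria agreement on IX.1.2.1: IX.1.2.2 not covered. → 20%.
Sum: 8% + 8% + 19% + 20% = 55%.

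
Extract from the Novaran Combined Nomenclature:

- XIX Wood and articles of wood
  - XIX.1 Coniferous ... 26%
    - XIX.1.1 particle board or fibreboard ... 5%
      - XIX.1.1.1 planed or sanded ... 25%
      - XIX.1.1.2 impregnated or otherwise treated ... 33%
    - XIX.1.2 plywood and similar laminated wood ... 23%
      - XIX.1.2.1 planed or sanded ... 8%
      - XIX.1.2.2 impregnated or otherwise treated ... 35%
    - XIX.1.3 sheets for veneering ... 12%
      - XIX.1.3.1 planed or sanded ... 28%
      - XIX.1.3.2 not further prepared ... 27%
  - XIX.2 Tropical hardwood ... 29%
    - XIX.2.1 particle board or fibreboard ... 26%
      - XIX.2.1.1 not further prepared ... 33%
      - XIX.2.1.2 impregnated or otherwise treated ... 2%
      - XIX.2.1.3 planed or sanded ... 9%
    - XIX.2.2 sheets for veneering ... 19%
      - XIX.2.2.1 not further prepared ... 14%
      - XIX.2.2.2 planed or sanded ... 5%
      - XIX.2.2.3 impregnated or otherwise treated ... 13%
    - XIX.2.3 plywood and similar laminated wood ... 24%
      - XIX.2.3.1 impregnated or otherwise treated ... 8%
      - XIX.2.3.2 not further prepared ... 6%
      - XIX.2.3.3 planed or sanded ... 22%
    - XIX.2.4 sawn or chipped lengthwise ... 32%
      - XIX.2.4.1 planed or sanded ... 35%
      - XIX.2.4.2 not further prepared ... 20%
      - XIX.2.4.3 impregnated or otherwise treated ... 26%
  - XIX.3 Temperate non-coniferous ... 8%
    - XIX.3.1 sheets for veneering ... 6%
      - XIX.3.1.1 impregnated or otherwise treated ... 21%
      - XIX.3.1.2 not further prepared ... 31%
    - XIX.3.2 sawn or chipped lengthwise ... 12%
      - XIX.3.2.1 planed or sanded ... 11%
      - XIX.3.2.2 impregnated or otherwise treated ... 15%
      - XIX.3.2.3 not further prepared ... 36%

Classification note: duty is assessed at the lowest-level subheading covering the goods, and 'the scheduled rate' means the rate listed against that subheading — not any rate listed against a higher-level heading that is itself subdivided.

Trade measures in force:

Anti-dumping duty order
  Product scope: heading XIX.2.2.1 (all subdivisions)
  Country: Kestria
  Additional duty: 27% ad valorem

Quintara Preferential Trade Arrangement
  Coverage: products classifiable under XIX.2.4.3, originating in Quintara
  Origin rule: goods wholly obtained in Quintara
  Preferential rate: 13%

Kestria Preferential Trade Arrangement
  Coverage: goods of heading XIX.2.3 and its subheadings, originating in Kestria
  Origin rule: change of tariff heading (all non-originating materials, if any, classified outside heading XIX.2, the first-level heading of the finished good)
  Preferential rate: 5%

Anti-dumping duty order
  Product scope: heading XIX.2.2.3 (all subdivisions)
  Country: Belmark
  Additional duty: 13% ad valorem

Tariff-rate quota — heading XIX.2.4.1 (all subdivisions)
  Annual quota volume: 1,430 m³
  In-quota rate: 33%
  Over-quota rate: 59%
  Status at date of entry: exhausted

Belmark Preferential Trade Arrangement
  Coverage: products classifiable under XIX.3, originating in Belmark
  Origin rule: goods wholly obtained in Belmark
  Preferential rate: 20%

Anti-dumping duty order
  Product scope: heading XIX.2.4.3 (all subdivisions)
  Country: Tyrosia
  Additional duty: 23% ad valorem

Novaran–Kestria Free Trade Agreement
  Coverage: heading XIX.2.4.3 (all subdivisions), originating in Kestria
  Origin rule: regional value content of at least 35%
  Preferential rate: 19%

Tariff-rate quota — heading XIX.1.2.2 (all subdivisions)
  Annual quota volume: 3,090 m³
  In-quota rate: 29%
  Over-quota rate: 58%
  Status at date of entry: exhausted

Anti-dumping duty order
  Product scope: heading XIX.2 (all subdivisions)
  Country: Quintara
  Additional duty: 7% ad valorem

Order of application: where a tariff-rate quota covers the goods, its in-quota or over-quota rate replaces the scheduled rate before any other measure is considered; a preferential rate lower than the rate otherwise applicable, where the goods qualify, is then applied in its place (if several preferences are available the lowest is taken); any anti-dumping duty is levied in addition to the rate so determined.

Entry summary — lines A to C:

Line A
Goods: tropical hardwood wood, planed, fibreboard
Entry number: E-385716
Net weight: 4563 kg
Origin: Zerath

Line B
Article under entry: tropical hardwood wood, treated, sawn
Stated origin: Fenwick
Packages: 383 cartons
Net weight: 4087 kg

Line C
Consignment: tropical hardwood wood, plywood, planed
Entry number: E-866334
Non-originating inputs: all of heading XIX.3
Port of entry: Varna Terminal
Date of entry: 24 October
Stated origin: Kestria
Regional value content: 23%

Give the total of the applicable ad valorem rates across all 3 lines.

40%

Line A: tropical hardwood → XIX.2; fibreboard → XIX.2.1; planed → XIX.2.1.3. Scheduled 9%. No special measure applies. → 9%.
Line B: tropical hardwood → XIX.2; sawn → XIX.2.4; treated → XIX.2.4.3. Scheduled 26%. No special measure applies. → 26%.
Line C: tropical hardwood → XIX.2; plywood → XIX.2.3; planed → XIX.2.3.3. Scheduled 22%. Kestria agreement on XIX.2.3: CTH met → 5% available; Kestria agreement on XIX.2.4.3: XIX.2.3.3 not covered; preferential 5%. → 5%.
Sum: 9% + 26% + 5% = 40%.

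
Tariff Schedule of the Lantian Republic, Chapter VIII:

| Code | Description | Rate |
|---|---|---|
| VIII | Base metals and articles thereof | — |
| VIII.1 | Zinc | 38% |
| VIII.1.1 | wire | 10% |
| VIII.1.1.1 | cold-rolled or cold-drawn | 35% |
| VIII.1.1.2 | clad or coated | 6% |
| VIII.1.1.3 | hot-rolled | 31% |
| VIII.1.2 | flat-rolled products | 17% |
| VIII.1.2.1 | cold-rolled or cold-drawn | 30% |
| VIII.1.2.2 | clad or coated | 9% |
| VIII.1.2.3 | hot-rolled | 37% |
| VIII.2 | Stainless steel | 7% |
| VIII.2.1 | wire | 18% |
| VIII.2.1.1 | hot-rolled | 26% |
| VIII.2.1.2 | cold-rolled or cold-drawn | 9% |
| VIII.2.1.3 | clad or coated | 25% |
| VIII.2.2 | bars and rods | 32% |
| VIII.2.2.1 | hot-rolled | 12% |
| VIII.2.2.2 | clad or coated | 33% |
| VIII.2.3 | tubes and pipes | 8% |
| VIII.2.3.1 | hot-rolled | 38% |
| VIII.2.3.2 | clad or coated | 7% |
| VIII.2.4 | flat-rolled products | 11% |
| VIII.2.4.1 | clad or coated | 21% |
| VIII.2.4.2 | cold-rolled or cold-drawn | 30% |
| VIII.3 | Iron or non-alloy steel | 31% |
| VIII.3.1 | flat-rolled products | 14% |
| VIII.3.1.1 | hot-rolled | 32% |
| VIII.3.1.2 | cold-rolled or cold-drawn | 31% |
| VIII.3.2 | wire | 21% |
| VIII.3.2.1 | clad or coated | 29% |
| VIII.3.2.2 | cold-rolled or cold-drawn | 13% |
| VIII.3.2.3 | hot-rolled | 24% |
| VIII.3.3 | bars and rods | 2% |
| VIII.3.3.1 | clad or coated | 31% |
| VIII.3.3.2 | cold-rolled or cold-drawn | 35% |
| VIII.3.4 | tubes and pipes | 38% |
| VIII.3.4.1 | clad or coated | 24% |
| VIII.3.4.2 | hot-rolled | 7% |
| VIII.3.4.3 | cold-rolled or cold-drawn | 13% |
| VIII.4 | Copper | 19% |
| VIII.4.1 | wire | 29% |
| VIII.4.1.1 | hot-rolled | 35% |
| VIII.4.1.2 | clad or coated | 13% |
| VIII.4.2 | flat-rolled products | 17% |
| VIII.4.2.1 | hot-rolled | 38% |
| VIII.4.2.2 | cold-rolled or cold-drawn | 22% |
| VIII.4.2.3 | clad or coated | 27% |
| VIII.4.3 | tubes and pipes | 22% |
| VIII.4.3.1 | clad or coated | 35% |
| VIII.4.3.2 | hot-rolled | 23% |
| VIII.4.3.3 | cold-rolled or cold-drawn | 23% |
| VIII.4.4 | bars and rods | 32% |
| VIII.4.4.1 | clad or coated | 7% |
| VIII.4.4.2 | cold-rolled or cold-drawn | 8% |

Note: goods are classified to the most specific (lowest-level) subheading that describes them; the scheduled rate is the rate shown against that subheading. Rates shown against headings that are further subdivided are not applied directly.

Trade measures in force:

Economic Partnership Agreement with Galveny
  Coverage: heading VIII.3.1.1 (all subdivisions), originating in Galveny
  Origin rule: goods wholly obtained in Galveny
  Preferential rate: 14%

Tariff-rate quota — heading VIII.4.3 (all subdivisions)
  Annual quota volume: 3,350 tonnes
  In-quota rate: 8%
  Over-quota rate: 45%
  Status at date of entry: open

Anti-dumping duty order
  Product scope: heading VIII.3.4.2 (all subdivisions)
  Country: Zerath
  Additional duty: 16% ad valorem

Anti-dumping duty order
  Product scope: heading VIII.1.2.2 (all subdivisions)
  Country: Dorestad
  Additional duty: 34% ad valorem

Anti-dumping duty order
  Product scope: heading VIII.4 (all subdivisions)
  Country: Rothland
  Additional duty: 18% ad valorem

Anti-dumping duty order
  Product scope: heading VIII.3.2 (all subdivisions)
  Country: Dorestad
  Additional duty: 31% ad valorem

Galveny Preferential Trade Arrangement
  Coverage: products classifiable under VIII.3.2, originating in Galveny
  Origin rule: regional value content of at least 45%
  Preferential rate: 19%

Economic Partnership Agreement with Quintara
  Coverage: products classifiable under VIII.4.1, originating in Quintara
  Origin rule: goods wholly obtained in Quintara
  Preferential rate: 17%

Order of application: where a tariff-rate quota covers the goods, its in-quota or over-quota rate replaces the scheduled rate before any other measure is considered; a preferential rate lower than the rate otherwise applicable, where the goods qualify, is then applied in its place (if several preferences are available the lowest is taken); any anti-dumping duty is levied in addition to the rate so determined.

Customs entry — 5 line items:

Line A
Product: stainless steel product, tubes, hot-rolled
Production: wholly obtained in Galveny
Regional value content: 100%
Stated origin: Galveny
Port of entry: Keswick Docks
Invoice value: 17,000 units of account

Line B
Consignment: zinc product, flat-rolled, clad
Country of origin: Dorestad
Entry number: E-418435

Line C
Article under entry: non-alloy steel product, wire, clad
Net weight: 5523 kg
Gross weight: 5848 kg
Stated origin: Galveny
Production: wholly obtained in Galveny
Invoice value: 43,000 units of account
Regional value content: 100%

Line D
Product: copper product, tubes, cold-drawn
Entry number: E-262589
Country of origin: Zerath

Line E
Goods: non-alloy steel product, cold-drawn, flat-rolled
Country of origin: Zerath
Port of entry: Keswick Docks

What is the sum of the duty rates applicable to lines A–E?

Line A: stainless steel → VIII.2; tubes → VIII.2.3; hot-rolled → VIII.2.3.1. Scheduled 38%. Galveny agreement on VIII.3.1.1: VIII.2.3.1 not covered; Galveny agreement on VIII.3.2: VIII.2.3.1 not covered. → 38%.
Line B: zinc → VIII.1; flat-rolled → VIII.1.2; clad → VIII.1.2.2. Scheduled 9%. anti-dumping (Dorestad, VIII.1.2.2): +34%; total 9% + 34% = 43%. → 43%.
Line C: non-alloy steel → VIII.3; wire → VIII.3.2; clad → VIII.3.2.1. Scheduled 29%. Galveny agreement on VIII.3.1.1: VIII.3.2.1 not covered; Galveny agreement on VIII.3.2: RVC ≥ 45% → 19% available; preferential 19%. → 19%.
Line D: copper → VIII.4; tubes → VIII.4.3; cold-drawn → VIII.4.3.3. Scheduled 23%. quota on VIII.4.3 open → in-quota 8%. → 8%.
Line E: non-alloy steel → VIII.3; flat-rolled → VIII.3.1; cold-drawn → VIII.3.1.2. Scheduled 31%. No special measure applies. → 31%.
Sum: 38% + 43% + 19% + 8% + 31% = 139%.

139%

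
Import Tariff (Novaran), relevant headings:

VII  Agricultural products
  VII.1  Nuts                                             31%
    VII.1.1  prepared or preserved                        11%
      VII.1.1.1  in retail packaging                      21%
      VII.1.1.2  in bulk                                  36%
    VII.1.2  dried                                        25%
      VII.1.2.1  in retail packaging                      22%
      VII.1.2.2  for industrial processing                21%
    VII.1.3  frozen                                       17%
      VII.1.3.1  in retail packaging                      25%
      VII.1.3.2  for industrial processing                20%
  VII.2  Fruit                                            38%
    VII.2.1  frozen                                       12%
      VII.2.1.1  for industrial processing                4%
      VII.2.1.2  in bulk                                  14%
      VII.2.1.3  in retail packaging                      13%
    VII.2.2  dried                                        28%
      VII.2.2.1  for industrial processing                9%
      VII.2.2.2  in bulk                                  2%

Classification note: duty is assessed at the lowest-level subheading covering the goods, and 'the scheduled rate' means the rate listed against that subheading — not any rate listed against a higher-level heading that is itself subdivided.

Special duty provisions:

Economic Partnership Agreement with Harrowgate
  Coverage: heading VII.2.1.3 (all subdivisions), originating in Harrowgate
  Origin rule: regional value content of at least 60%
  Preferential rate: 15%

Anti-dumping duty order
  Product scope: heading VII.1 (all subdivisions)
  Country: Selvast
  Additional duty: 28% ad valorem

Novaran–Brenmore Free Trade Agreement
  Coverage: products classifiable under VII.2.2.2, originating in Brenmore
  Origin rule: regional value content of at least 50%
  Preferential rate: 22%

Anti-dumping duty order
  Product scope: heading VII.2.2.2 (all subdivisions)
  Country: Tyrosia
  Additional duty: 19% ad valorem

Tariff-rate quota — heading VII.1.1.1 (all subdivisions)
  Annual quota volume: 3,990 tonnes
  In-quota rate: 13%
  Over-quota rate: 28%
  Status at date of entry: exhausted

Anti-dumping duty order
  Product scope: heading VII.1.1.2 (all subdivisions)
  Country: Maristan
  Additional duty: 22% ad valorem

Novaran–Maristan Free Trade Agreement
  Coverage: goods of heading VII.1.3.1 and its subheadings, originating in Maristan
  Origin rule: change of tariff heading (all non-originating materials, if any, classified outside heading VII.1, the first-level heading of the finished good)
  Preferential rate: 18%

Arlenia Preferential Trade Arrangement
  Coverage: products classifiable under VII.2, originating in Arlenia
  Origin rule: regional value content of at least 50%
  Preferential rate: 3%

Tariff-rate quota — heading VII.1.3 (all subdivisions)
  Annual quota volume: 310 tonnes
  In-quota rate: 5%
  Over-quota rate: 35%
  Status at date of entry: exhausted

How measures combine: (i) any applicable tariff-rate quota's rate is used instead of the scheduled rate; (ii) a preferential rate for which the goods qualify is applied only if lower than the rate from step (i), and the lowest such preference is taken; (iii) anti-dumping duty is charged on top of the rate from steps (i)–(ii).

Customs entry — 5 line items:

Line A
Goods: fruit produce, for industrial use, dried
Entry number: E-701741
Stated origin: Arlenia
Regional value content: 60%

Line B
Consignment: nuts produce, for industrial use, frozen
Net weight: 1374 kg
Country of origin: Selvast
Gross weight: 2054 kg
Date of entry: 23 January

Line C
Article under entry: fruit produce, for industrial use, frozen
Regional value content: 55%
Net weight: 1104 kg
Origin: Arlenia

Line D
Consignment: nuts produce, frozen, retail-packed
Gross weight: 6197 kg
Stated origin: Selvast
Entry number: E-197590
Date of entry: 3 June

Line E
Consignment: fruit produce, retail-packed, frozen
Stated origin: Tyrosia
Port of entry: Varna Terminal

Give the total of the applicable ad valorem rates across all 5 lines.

Line A: fruit → VII.2; dried → VII.2.2; for industrial use → VII.2.2.1. Scheduled 9%. Arlenia agreement on VII.2: RVC ≥ 50% → 3% available; preferential 3%. → 3%.
Line B: nuts → VII.1; frozen → VII.1.3; for industrial use → VII.1.3.2. Scheduled 20%. quota on VII.1.3 exhausted → over-quota 35%; anti-dumping (Selvast, VII.1): +28%; total 35% + 28% = 63%. → 63%.
Line C: fruit → VII.2; frozen → VII.2.1; for industrial use → VII.2.1.1. Scheduled 4%. Arlenia agreement on VII.2: RVC ≥ 50% → 3% available; preferential 3%. → 3%.
Line D: nuts → VII.1; frozen → VII.1.3; retail-packed → VII.1.3.1. Scheduled 25%. quota on VII.1.3 exhausted → over-quota 35%; anti-dumping (Selvast, VII.1): +28%; total 35% + 28% = 63%. → 63%.
Line E: fruit → VII.2; frozen → VII.2.1; retail-packed → VII.2.1.3. Scheduled 13%. No special measure applies. → 13%.
Sum: 3% + 63% + 3% + 63% + 13% = 145%.

145%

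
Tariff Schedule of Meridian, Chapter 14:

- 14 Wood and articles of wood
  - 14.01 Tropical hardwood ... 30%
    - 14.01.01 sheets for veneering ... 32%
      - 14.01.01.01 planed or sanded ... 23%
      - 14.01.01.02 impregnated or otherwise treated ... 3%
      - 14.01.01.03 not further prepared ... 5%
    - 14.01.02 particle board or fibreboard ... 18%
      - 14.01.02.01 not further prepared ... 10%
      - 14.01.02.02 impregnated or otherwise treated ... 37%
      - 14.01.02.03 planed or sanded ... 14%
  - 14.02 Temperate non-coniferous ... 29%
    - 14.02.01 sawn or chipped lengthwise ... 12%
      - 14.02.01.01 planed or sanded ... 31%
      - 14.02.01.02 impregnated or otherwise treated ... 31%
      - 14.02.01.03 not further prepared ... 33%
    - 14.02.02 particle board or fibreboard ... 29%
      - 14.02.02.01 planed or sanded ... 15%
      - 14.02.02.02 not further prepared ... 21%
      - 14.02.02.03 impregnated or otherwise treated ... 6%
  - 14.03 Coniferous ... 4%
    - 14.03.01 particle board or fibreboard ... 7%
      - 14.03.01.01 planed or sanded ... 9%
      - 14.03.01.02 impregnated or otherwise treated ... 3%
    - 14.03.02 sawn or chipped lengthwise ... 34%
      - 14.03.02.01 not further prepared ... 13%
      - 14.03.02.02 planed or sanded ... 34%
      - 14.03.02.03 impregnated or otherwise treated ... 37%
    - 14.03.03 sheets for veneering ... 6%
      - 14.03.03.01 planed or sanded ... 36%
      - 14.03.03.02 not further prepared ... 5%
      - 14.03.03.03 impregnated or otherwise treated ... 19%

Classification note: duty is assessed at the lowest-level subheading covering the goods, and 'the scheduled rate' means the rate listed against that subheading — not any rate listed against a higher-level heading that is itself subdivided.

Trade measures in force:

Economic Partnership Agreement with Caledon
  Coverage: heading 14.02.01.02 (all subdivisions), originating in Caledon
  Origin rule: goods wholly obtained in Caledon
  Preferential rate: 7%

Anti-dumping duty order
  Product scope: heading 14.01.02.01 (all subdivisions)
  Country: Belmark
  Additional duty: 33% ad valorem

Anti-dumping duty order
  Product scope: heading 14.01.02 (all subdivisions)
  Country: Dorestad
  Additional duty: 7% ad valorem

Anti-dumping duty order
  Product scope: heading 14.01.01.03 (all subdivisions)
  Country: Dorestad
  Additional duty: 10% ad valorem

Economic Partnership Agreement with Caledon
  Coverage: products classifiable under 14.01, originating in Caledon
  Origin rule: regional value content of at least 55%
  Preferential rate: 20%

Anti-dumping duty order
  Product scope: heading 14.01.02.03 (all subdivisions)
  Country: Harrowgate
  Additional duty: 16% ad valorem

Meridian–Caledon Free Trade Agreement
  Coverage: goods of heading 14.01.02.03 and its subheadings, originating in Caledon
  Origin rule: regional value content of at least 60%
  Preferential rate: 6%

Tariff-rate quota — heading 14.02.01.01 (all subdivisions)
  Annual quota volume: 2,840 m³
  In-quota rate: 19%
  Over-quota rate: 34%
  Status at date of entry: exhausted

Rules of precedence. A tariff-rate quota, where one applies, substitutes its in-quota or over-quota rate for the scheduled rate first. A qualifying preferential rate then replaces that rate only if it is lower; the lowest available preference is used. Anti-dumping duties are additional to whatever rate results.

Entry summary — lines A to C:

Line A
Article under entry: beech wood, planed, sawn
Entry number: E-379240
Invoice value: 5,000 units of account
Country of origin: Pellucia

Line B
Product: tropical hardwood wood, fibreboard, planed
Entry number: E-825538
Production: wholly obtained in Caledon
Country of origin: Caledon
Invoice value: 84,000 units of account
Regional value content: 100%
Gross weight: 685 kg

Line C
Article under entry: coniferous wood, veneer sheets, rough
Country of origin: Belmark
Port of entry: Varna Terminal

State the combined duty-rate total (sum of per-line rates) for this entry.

45%

Line A: beech → 14.02; sawn → 14.02.01; planed → 14.02.01.01. Scheduled 31%. quota on 14.02.01.01 exhausted → over-quota 34%. → 34%.
Line B: tropical hardwood → 14.01; fibreboard → 14.01.02; planed → 14.01.02.03. Scheduled 14%. Caledon agreement on 14.02.01.02: 14.01.02.03 not covered; Caledon agreement on 14.01: RVC ≥ 55% → 20% available; Caledon agreement on 14.01.02.03: RVC ≥ 60% → 6% available; preferential 6%. → 6%.
Line C: coniferous → 14.03; veneer sheets → 14.03.03; rough → 14.03.03.02. Scheduled 5%. No special measure applies. → 5%.
Sum: 34% + 6% + 5% = 45%.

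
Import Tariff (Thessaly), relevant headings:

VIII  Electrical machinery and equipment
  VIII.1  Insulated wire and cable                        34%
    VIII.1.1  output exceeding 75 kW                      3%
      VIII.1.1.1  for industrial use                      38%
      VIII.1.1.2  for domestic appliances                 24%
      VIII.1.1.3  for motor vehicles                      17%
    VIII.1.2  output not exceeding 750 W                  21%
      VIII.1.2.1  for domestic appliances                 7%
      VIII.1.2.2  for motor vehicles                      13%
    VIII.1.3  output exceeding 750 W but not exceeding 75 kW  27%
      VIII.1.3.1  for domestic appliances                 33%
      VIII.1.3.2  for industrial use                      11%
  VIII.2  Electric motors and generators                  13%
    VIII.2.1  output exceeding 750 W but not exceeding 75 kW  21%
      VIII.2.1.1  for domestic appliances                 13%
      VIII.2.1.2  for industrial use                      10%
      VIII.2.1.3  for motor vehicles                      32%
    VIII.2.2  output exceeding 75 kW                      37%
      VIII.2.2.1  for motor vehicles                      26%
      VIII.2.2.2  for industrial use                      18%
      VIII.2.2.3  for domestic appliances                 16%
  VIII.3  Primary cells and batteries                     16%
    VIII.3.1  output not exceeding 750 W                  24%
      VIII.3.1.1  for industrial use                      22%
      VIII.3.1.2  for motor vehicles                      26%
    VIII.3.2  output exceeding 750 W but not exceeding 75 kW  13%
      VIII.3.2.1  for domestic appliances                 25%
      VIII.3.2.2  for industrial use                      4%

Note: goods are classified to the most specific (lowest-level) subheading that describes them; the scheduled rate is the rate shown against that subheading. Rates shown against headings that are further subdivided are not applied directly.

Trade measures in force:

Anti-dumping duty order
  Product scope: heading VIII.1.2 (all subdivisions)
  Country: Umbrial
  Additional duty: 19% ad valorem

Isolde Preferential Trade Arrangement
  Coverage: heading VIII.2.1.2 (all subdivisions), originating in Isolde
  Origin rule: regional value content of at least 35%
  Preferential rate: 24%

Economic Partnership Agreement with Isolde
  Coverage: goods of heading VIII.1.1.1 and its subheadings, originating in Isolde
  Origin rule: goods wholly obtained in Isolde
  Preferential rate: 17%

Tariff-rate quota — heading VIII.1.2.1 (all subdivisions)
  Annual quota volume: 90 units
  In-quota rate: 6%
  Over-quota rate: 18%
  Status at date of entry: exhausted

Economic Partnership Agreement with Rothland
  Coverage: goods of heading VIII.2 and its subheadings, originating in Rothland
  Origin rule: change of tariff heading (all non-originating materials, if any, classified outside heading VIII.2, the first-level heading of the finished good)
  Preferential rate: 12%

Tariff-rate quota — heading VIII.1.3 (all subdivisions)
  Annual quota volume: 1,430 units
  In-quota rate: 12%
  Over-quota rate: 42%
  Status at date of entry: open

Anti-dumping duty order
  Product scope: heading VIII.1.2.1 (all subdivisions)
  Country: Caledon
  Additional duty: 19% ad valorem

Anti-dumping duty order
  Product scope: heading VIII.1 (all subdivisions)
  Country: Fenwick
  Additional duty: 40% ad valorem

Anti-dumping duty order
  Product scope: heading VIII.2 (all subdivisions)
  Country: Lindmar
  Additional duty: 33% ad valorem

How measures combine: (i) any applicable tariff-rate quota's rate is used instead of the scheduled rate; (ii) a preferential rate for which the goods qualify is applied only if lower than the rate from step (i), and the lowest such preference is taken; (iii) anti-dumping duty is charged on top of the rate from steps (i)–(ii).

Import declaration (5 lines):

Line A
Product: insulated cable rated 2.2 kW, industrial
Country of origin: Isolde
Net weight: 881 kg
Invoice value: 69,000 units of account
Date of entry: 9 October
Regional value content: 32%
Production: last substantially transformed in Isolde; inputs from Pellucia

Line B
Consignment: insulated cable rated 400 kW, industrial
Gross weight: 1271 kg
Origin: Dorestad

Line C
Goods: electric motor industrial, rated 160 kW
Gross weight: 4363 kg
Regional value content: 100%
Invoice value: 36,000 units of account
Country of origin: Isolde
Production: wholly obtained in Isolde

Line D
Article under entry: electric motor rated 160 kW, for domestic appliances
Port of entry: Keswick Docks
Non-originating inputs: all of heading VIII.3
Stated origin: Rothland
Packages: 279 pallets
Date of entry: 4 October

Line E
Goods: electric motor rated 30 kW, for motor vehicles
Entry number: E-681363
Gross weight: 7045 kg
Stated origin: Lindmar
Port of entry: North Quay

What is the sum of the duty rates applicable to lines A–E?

145%

Line A: insulated cable → VIII.1; rated 2.2 kW → VIII.1.3; industrial → VIII.1.3.2. Scheduled 11%. quota on VIII.1.3 open → in-quota 12%; Isolde agreement on VIII.2.1.2: VIII.1.3.2 not covered; Isolde agreement on VIII.1.1.1: VIII.1.3.2 not covered. → 12%.
Line B: insulated cable → VIII.1; rated 400 kW → VIII.1.1; industrial → VIII.1.1.1. Scheduled 38%. No special measure applies. → 38%.
Line C: electric motor → VIII.2; rated 160 kW → VIII.2.2; industrial → VIII.2.2.2. Scheduled 18%. Isolde agreement on VIII.2.1.2: VIII.2.2.2 not covered; Isolde agreement on VIII.1.1.1: VIII.2.2.2 not covered. → 18%.
Line D: electric motor → VIII.2; rated 160 kW → VIII.2.2; for domestic appliances → VIII.2.2.3. Scheduled 16%. Rothland agreement on VIII.2: CTH met → 12% available; preferential 12%. → 12%.
Line E: electric motor → VIII.2; rated 30 kW → VIII.2.1; for motor vehicles → VIII.2.1.3. Scheduled 32%. anti-dumping (Lindmar, VIII.2): +33%; total 32% + 33% = 65%. → 65%.
Sum: 12% + 38% + 18% + 12% + 65% = 145%.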